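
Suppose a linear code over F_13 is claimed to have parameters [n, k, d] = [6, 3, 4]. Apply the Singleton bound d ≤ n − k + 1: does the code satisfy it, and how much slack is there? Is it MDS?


Singleton RHS = n − k + 1 = 4, slack = 0, bound satisfied, MDS.

Singleton bound: d ≤ n − k + 1.
Here n = 6, k = 3, so n − k + 1 = 4.
Given d = 4, check d ≤ 4: YES.
Slack = (n − k + 1) − d = 0.
The code is MDS (slack = 0).
Description: the claimed parameters are [6, 3, 4]_13; such a code would be MDS (meets Singleton bound).


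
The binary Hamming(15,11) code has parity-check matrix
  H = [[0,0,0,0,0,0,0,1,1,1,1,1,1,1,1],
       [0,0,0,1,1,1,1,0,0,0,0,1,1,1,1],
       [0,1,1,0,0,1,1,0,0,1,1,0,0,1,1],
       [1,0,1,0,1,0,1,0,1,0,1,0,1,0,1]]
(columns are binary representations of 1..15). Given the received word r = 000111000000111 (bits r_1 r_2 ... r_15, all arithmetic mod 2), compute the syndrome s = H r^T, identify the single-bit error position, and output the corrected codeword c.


s = (1, 0, 1, 1)^T, error position = 11, corrected codeword c = 000111000010111

Compute s = H r^T mod 2 one row at a time:
  s_1 = 0 + 0 + 0 + 0 + 0 + 1 + 1 + 1 = 3 ≡ 1 (mod 2).
  s_2 = 1 + 1 + 1 + 0 + 0 + 1 + 1 + 1 = 6 ≡ 0 (mod 2).
  s_3 = 0 + 0 + 1 + 0 + 0 + 0 + 1 + 1 = 3 ≡ 1 (mod 2).
  s_4 = 0 + 0 + 1 + 0 + 0 + 0 + 1 + 1 = 3 ≡ 1 (mod 2).
s = (1, 0, 1, 1)^T — this equals column 11 of H (binary 1011), so error is at position 11.
Correct: flip bit 11 of r = 000111000000111 to get c = 000111000010111.


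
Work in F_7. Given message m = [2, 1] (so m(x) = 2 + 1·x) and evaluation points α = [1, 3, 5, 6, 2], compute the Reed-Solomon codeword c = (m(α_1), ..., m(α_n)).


c = [3, 5, 0, 1, 4]

Message polynomial: m(x) = 2 + 1·x (mod 7).
For each evaluation point α_i, compute m(α_i) mod 7:
  α_1 = 1: Horner steps 1 → 3, so m(1) = 3.
  α_2 = 3: Horner steps 1 → 5, so m(3) = 5.
  α_3 = 5: Horner steps 1 → 0, so m(5) = 0.
  α_4 = 6: Horner steps 1 → 1, so m(6) = 1.
  α_5 = 2: Horner steps 1 → 4, so m(2) = 4.
Codeword c = [3, 5, 0, 1, 4] ∈ F_7^5.


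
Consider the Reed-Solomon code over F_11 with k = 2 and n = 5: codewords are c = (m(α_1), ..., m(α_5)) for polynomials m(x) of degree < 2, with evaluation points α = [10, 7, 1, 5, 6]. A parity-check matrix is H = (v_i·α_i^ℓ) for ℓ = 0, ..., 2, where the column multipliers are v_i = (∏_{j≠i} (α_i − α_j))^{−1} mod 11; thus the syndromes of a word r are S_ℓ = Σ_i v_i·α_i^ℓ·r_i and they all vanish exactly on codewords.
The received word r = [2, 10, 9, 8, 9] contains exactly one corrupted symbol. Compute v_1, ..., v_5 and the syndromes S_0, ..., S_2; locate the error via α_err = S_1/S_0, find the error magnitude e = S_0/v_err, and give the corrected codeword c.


S = (8, 8, 8), error at position 3, error magnitude e = 5, c = [2, 10, 4, 8, 9].

Step 1: column multipliers v_i = (∏_{j≠i}(α_i − α_j))^{−1} mod 11.
  i = 1 (α = 10): (10−7)(10−1)(10−5)(10−6) = 3·9·5·4 = 540 ≡ 1, so v_1 = 1^{−1} = 1 (mod 11).
  i = 2 (α = 7): (7−10)(7−1)(7−5)(7−6) = (−3)·6·2·1 = −36 ≡ 8, so v_2 = 8^{−1} = 7 (mod 11).
  i = 3 (α = 1): (1−10)(1−7)(1−5)(1−6) = (−9)·(−6)·(−4)·(−5) = 1080 ≡ 2, so v_3 = 2^{−1} = 6 (mod 11).
  i = 4 (α = 5): (5−10)(5−7)(5−1)(5−6) = (−5)·(−2)·4·(−1) = −40 ≡ 4, so v_4 = 4^{−1} = 3 (mod 11).
  i = 5 (α = 6): (6−10)(6−7)(6−1)(6−5) = (−4)·(−1)·5·1 = 20 ≡ 9, so v_5 = 9^{−1} = 5 (mod 11).
  v = [1, 7, 6, 3, 5].
Step 2: syndromes of r = [2, 10, 9, 8, 9] (all sums mod 11).
  S_0 = Σ v_i r_i = 1·2 + 7·10 + 6·9 + 3·8 + 5·9 = 195 ≡ 8.
  S_1 = Σ v_i α_i r_i = 1·10·2 + 7·7·10 + 6·1·9 + 3·5·8 + 5·6·9 = 954 ≡ 8.
  α_i^2 mod 11 = [1, 5, 1, 3, 3].
  S_2 = Σ v_i α_i^2 r_i = 1·1·2 + 7·5·10 + 6·1·9 + 3·3·8 + 5·3·9 = 613 ≡ 8.
  S = (8, 8, 8) ≠ 0, so r is not a codeword (an error is present).
Step 3: locate the error. For a single error e at position i, S_ℓ = v_i·e·α_i^ℓ, so α_err = S_1/S_0.
  S_0^{−1} = 8^{−1} = 7 (mod 11), so α_err = 8·7 = 56 ≡ 1 = α_3. Error position i = 3.
  Consistency check: S_2/S_1 = 8·7 = 56 ≡ 1 = α_err ✓ (single-error assumption holds).
Step 4: error magnitude e = S_0/v_3 = S_0·∏_{j≠3}(α_3 − α_j) = 8·2 = 16 ≡ 5 (mod 11).
Step 5: correct position 3: c_3 = r_3 − e = 9 − 5 ≡ 4 (mod 11). Hence c = [2, 10, 4, 8, 9].
  Check: interpolating c through the α_i gives m(x) = 3 + 1·x (degree < 2) with m(α_i) = c_i for every i, so c is indeed a codeword.


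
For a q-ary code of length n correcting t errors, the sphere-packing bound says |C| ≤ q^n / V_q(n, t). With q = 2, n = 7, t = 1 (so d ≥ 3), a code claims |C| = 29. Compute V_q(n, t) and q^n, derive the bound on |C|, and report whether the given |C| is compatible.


V_q(n, t) = 8, q^n = 128, Hamming bound = 16, |C| = 29 > bound (violated).

Step 1: Compute V_q(n, t) = Σ_{j=0}^1 C(n, j) (q−1)^j.
  j = 0: C(7,0)·(1)^0 = 1·1 = 1.
  j = 1: C(7,1)·(1)^1 = 7·1 = 7.
  V_q(n, t) = 1 + 7 = 8.
Step 2: q^n = 2^7 = 128.
Step 3: Hamming bound ⌊q^n / V_q(n,t)⌋ = ⌊128/8⌋ = 16.
Step 4: Compare |C| = 29 to 16: violated.
The claimed |C| lies above the Hamming bound, so no 2-ary code of length 7 with d ≥ 3 can have 29 codewords.


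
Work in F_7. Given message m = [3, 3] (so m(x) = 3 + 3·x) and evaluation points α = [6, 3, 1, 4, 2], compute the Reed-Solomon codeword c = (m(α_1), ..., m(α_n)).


c = [0, 5, 6, 1, 2]

Message polynomial: m(x) = 3 + 3·x (mod 7).
For each evaluation point α_i, compute m(α_i) mod 7:
  α_1 = 6: Horner steps 3 → 0, so m(6) = 0.
  α_2 = 3: Horner steps 3 → 5, so m(3) = 5.
  α_3 = 1: Horner steps 3 → 6, so m(1) = 6.
  α_4 = 4: Horner steps 3 → 1, so m(4) = 1.
  α_5 = 2: Horner steps 3 → 2, so m(2) = 2.
Codeword c = [0, 5, 6, 1, 2] ∈ F_7^5.


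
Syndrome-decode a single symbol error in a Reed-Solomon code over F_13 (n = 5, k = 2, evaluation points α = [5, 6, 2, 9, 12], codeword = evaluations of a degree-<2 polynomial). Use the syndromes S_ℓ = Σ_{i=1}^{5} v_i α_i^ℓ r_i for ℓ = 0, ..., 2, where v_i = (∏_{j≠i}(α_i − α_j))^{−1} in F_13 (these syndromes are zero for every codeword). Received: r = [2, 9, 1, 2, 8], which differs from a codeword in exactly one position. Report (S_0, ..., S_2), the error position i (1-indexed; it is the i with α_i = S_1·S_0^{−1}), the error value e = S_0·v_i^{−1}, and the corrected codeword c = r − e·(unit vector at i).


S = (3, 2, 10), error at position 1, error magnitude e = 8, c = [7, 9, 1, 2, 8].

Step 1: column multipliers v_i = (∏_{j≠i}(α_i − α_j))^{−1} mod 13.
  i = 1 (α = 5): (5−6)(5−2)(5−9)(5−12) = (−1)·3·(−4)·(−7) = −84 ≡ 7, so v_1 = 7^{−1} = 2 (mod 13).
  i = 2 (α = 6): (6−5)(6−2)(6−9)(6−12) = 1·4·(−3)·(−6) = 72 ≡ 7, so v_2 = 7^{−1} = 2 (mod 13).
  i = 3 (α = 2): (2−5)(2−6)(2−9)(2−12) = (−3)·(−4)·(−7)·(−10) = 840 ≡ 8, so v_3 = 8^{−1} = 5 (mod 13).
  i = 4 (α = 9): (9−5)(9−6)(9−2)(9−12) = 4·3·7·(−3) = −252 ≡ 8, so v_4 = 8^{−1} = 5 (mod 13).
  i = 5 (α = 12): (12−5)(12−6)(12−2)(12−9) = 7·6·10·3 = 1260 ≡ 12, so v_5 = 12^{−1} = 12 (mod 13).
  v = [2, 2, 5, 5, 12].
Step 2: syndromes of r = [2, 9, 1, 2, 8] (all sums mod 13).
  S_0 = Σ v_i r_i = 2·2 + 2·9 + 5·1 + 5·2 + 12·8 = 133 ≡ 3.
  S_1 = Σ v_i α_i r_i = 2·5·2 + 2·6·9 + 5·2·1 + 5·9·2 + 12·12·8 = 1380 ≡ 2.
  α_i^2 mod 13 = [12, 10, 4, 3, 1].
  S_2 = Σ v_i α_i^2 r_i = 2·12·2 + 2·10·9 + 5·4·1 + 5·3·2 + 12·1·8 = 374 ≡ 10.
  S = (3, 2, 10) ≠ 0, so r is not a codeword (an error is present).
Step 3: locate the error. For a single error e at position i, S_ℓ = v_i·e·α_i^ℓ, so α_err = S_1/S_0.
  S_0^{−1} = 3^{−1} = 9 (mod 13), so α_err = 2·9 = 18 ≡ 5 = α_1. Error position i = 1.
  Consistency check: S_2/S_1 = 10·7 = 70 ≡ 5 = α_err ✓ (single-error assumption holds).
Step 4: error magnitude e = S_0/v_1 = S_0·∏_{j≠1}(α_1 − α_j) = 3·7 = 21 ≡ 8 (mod 13).
Step 5: correct position 1: c_1 = r_1 − e = 2 − 8 ≡ 7 (mod 13). Hence c = [7, 9, 1, 2, 8].
  Check: interpolating c through the α_i gives m(x) = 10 + 2·x (degree < 2) with m(α_i) = c_i for every i, so c is indeed a codeword.


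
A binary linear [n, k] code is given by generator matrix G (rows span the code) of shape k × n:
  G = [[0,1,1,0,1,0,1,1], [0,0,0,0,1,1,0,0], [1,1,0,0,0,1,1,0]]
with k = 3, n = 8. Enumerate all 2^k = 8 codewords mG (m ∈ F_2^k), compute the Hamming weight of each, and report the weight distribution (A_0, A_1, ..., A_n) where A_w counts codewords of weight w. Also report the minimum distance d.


Weight distribution: A_0 = 1, A_2 = 1, A_3 = 1, A_4 = 2, A_5 = 3. Minimum distance d = 2.

Enumerate all 2^3 = 8 messages m ∈ F_2^3.
For each, compute codeword c = mG in F_2^8, then tally its weight.
  m = 000 → c = 00000000, weight = 0.
  m = 100 → c = 01101011, weight = 5.
  m = 010 → c = 00001100, weight = 2.
  m = 110 → c = 01100111, weight = 5.
  m = 001 → c = 11000110, weight = 4.
  m = 101 → c = 10101101, weight = 5.
  m = 011 → c = 11001010, weight = 4.
  m = 111 → c = 10100001, weight = 3.
Tally weights:
  weight 0: 1 codewords.
  weight 2: 1 codewords.
  weight 3: 1 codewords.
  weight 4: 2 codewords.
  weight 5: 3 codewords.
Minimum distance d = smallest w > 0 with A_w > 0 = 2.
Sanity: Σ A_w = 8 = 2^3 = 8 ✓.


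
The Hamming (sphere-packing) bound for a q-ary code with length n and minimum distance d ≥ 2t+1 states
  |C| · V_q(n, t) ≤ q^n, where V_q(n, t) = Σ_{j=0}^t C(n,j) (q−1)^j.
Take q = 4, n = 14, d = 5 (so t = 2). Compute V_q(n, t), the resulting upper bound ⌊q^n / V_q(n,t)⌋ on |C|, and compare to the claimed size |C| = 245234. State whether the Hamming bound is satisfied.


V_q(n, t) = 862, q^n = 268435456, Hamming bound = 311410, |C| = 245234 ≤ bound (satisfied).

Step 1: Compute V_q(n, t) = Σ_{j=0}^2 C(n, j) (q−1)^j.
  j = 0: C(14,0)·(3)^0 = 1·1 = 1.
  j = 1: C(14,1)·(3)^1 = 14·3 = 42.
  j = 2: C(14,2)·(3)^2 = 91·9 = 819.
  V_q(n, t) = 1 + 42 + 819 = 862.
Step 2: q^n = 4^14 = 268435456.
Step 3: Hamming bound ⌊q^n / V_q(n,t)⌋ = ⌊268435456/862⌋ = 311410.
Step 4: Compare |C| = 245234 to 311410: satisfied.
The claimed |C| lies below the Hamming bound.


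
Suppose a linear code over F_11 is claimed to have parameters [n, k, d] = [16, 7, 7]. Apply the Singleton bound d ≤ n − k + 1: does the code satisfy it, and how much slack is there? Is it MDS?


Singleton RHS = n − k + 1 = 10, slack = 3, bound satisfied, not MDS.

Singleton bound: d ≤ n − k + 1.
Here n = 16, k = 7, so n − k + 1 = 10.
Given d = 7, check d ≤ 10: YES.
Slack = (n − k + 1) − d = 3.
The code is NOT MDS (slack = 3 > 0).
Description: the claimed parameters are [16, 7, 7]_11; such a code would be non-MDS.


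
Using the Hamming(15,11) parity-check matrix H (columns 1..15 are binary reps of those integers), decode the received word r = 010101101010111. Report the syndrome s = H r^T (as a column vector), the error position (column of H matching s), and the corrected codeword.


s = (1, 0, 0, 1)^T, error position = 9, corrected codeword c = 010101100010111

Compute s = H r^T mod 2 one row at a time:
  s_1 = 0 + 1 + 0 + 1 + 0 + 1 + 1 + 1 = 5 ≡ 1 (mod 2).
  s_2 = 1 + 0 + 1 + 1 + 0 + 1 + 1 + 1 = 6 ≡ 0 (mod 2).
  s_3 = 1 + 0 + 1 + 1 + 0 + 1 + 1 + 1 = 6 ≡ 0 (mod 2).
  s_4 = 0 + 0 + 0 + 1 + 1 + 1 + 1 + 1 = 5 ≡ 1 (mod 2).
s = (1, 0, 0, 1)^T — this equals column 9 of H (binary 1001), so error is at position 9.
Correct: flip bit 9 of r = 010101101010111 to get c = 010101100010111.


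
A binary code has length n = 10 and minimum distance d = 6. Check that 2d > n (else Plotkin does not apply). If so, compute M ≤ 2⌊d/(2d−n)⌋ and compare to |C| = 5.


Plotkin bound M ≤ 6; given |C| = 5 ≤ bound (satisfied).

Check applicability: 2d = 12, n = 10.
2d − n = 2 > 0, so Plotkin applies.
Compute d/(2d−n) = 6/2 ≈ 3.0000.
⌊d/(2d−n)⌋ = 3.
Plotkin bound: M ≤ 2·3 = 6.
Given |C| = 5, check: satisfied.
This |C| is below the Plotkin bound.


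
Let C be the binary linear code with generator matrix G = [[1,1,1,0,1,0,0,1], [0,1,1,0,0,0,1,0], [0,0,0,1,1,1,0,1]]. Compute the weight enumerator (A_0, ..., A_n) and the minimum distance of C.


Weight distribution: A_0 = 1, A_3 = 1, A_4 = 3, A_5 = 2, A_7 = 1. Minimum distance d = 3.

Enumerate all 2^3 = 8 messages m ∈ F_2^3.
For each, compute codeword c = mG in F_2^8, then tally its weight.
  m = 000 → c = 00000000, weight = 0.
  m = 100 → c = 11101001, weight = 5.
  m = 010 → c = 01100010, weight = 3.
  m = 110 → c = 10001011, weight = 4.
  m = 001 → c = 00011101, weight = 4.
  m = 101 → c = 11110100, weight = 5.
  m = 011 → c = 01111111, weight = 7.
  m = 111 → c = 10010110, weight = 4.
Tally weights:
  weight 0: 1 codewords.
  weight 3: 1 codewords.
  weight 4: 3 codewords.
  weight 5: 2 codewords.
  weight 7: 1 codewords.
Minimum distance d = smallest w > 0 with A_w > 0 = 3.
Sanity: Σ A_w = 8 = 2^3 = 8 ✓.


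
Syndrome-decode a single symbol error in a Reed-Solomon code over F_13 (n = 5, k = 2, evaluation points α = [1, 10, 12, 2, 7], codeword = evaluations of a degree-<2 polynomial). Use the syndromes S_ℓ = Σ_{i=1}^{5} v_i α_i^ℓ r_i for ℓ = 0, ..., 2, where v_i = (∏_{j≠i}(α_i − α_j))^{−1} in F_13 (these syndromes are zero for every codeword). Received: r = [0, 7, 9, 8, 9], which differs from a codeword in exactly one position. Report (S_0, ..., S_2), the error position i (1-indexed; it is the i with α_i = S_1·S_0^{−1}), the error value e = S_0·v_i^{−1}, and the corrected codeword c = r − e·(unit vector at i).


S = (8, 5, 8), error at position 3, error magnitude e = 12, c = [0, 7, 10, 8, 9].

Step 1: column multipliers v_i = (∏_{j≠i}(α_i − α_j))^{−1} mod 13.
  i = 1 (α = 1): (1−10)(1−12)(1−2)(1−7) = (−9)·(−11)·(−1)·(−6) = 594 ≡ 9, so v_1 = 9^{−1} = 3 (mod 13).
  i = 2 (α = 10): (10−1)(10−12)(10−2)(10−7) = 9·(−2)·8·3 = −432 ≡ 10, so v_2 = 10^{−1} = 4 (mod 13).
  i = 3 (α = 12): (12−1)(12−10)(12−2)(12−7) = 11·2·10·5 = 1100 ≡ 8, so v_3 = 8^{−1} = 5 (mod 13).
  i = 4 (α = 2): (2−1)(2−10)(2−12)(2−7) = 1·(−8)·(−10)·(−5) = −400 ≡ 3, so v_4 = 3^{−1} = 9 (mod 13).
  i = 5 (α = 7): (7−1)(7−10)(7−12)(7−2) = 6·(−3)·(−5)·5 = 450 ≡ 8, so v_5 = 8^{−1} = 5 (mod 13).
  v = [3, 4, 5, 9, 5].
Step 2: syndromes of r = [0, 7, 9, 8, 9] (all sums mod 13).
  S_0 = Σ v_i r_i = 3·0 + 4·7 + 5·9 + 9·8 + 5·9 = 190 ≡ 8.
  S_1 = Σ v_i α_i r_i = 3·1·0 + 4·10·7 + 5·12·9 + 9·2·8 + 5·7·9 = 1279 ≡ 5.
  α_i^2 mod 13 = [1, 9, 1, 4, 10].
  S_2 = Σ v_i α_i^2 r_i = 3·1·0 + 4·9·7 + 5·1·9 + 9·4·8 + 5·10·9 = 1035 ≡ 8.
  S = (8, 5, 8) ≠ 0, so r is not a codeword (an error is present).
Step 3: locate the error. For a single error e at position i, S_ℓ = v_i·e·α_i^ℓ, so α_err = S_1/S_0.
  S_0^{−1} = 8^{−1} = 5 (mod 13), so α_err = 5·5 = 25 ≡ 12 = α_3. Error position i = 3.
  Consistency check: S_2/S_1 = 8·8 = 64 ≡ 12 = α_err ✓ (single-error assumption holds).
Step 4: error magnitude e = S_0/v_3 = S_0·∏_{j≠3}(α_3 − α_j) = 8·8 = 64 ≡ 12 (mod 13).
Step 5: correct position 3: c_3 = r_3 − e = 9 − 12 ≡ 10 (mod 13). Hence c = [0, 7, 10, 8, 9].
  Check: interpolating c through the α_i gives m(x) = 5 + 8·x (degree < 2) with m(α_i) = c_i for every i, so c is indeed a codeword.


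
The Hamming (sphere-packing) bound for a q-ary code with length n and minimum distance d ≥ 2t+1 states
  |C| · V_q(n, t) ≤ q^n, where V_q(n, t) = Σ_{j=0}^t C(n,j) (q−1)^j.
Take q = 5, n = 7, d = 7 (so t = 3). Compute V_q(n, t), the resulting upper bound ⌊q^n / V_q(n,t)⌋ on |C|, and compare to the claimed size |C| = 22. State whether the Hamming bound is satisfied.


V_q(n, t) = 2605, q^n = 78125, Hamming bound = 29, |C| = 22 ≤ bound (satisfied).

Step 1: Compute V_q(n, t) = Σ_{j=0}^3 C(n, j) (q−1)^j.
  j = 0: C(7,0)·(4)^0 = 1·1 = 1.
  j = 1: C(7,1)·(4)^1 = 7·4 = 28.
  j = 2: C(7,2)·(4)^2 = 21·16 = 336.
  j = 3: C(7,3)·(4)^3 = 35·64 = 2240.
  V_q(n, t) = 1 + 28 + 336 + 2240 = 2605.
Step 2: q^n = 5^7 = 78125.
Step 3: Hamming bound ⌊q^n / V_q(n,t)⌋ = ⌊78125/2605⌋ = 29.
Step 4: Compare |C| = 22 to 29: satisfied.
The claimed |C| lies below the Hamming bound.


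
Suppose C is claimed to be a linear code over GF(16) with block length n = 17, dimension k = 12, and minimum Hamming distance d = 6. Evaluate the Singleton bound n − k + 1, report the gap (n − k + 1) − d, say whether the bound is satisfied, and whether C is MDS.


Singleton RHS = n − k + 1 = 6, slack = 0, bound satisfied, MDS.

Singleton bound: d ≤ n − k + 1.
Here n = 17, k = 12, so n − k + 1 = 6.
Given d = 6, check d ≤ 6: YES.
Slack = (n − k + 1) − d = 0.
The code is MDS (slack = 0).
Description: the claimed parameters are [17, 12, 6]_16; such a code would be MDS (meets Singleton bound).


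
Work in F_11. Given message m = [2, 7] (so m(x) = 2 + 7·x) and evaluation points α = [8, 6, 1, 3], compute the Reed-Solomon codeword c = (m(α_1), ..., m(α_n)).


c = [3, 0, 9, 1]

Message polynomial: m(x) = 2 + 7·x (mod 11).
For each evaluation point α_i, compute m(α_i) mod 11:
  α_1 = 8: Horner steps 7 → 3, so m(8) = 3.
  α_2 = 6: Horner steps 7 → 0, so m(6) = 0.
  α_3 = 1: Horner steps 7 → 9, so m(1) = 9.
  α_4 = 3: Horner steps 7 → 1, so m(3) = 1.
Codeword c = [3, 0, 9, 1] ∈ F_11^4.


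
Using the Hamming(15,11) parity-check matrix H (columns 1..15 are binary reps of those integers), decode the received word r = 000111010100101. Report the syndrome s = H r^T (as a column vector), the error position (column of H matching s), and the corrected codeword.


s = (0, 1, 1, 1)^T, error position = 7, corrected codeword c = 000111110100101

Compute s = H r^T mod 2 one row at a time:
  s_1 = 1 + 0 + 1 + 0 + 0 + 1 + 0 + 1 = 4 ≡ 0 (mod 2).
  s_2 = 1 + 1 + 1 + 0 + 0 + 1 + 0 + 1 = 5 ≡ 1 (mod 2).
  s_3 = 0 + 0 + 1 + 0 + 1 + 0 + 0 + 1 = 3 ≡ 1 (mod 2).
  s_4 = 0 + 0 + 1 + 0 + 0 + 0 + 1 + 1 = 3 ≡ 1 (mod 2).
s = (0, 1, 1, 1)^T — this equals column 7 of H (binary 0111), so error is at position 7.
Correct: flip bit 7 of r = 000111010100101 to get c = 000111110100101.


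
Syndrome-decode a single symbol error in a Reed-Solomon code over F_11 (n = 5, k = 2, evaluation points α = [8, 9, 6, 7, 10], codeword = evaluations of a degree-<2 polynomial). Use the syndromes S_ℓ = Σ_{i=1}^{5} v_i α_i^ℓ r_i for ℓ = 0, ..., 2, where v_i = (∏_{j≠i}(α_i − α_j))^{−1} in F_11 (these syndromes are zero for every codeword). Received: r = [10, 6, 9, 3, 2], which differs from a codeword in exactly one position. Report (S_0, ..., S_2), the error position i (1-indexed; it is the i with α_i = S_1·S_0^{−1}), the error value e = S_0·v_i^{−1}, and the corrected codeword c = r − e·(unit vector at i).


S = (1, 6, 3), error at position 3, error magnitude e = 2, c = [10, 6, 7, 3, 2].

Step 1: column multipliers v_i = (∏_{j≠i}(α_i − α_j))^{−1} mod 11.
  i = 1 (α = 8): (8−9)(8−6)(8−7)(8−10) = (−1)·2·1·(−2) = 4 ≡ 4, so v_1 = 4^{−1} = 3 (mod 11).
  i = 2 (α = 9): (9−8)(9−6)(9−7)(9−10) = 1·3·2·(−1) = −6 ≡ 5, so v_2 = 5^{−1} = 9 (mod 11).
  i = 3 (α = 6): (6−8)(6−9)(6−7)(6−10) = (−2)·(−3)·(−1)·(−4) = 24 ≡ 2, so v_3 = 2^{−1} = 6 (mod 11).
  i = 4 (α = 7): (7−8)(7−9)(7−6)(7−10) = (−1)·(−2)·1·(−3) = −6 ≡ 5, so v_4 = 5^{−1} = 9 (mod 11).
  i = 5 (α = 10): (10−8)(10−9)(10−6)(10−7) = 2·1·4·3 = 24 ≡ 2, so v_5 = 2^{−1} = 6 (mod 11).
  v = [3, 9, 6, 9, 6].
Step 2: syndromes of r = [10, 6, 9, 3, 2] (all sums mod 11).
  S_0 = Σ v_i r_i = 3·10 + 9·6 + 6·9 + 9·3 + 6·2 = 177 ≡ 1.
  S_1 = Σ v_i α_i r_i = 3·8·10 + 9·9·6 + 6·6·9 + 9·7·3 + 6·10·2 = 1359 ≡ 6.
  α_i^2 mod 11 = [9, 4, 3, 5, 1].
  S_2 = Σ v_i α_i^2 r_i = 3·9·10 + 9·4·6 + 6·3·9 + 9·5·3 + 6·1·2 = 795 ≡ 3.
  S = (1, 6, 3) ≠ 0, so r is not a codeword (an error is present).
Step 3: locate the error. For a single error e at position i, S_ℓ = v_i·e·α_i^ℓ, so α_err = S_1/S_0.
  S_0^{−1} = 1^{−1} = 1 (mod 11), so α_err = 6·1 = 6 ≡ 6 = α_3. Error position i = 3.
  Consistency check: S_2/S_1 = 3·2 = 6 ≡ 6 = α_err ✓ (single-error assumption holds).
Step 4: error magnitude e = S_0/v_3 = S_0·∏_{j≠3}(α_3 − α_j) = 1·2 = 2 ≡ 2 (mod 11).
Step 5: correct position 3: c_3 = r_3 − e = 9 − 2 ≡ 7 (mod 11). Hence c = [10, 6, 7, 3, 2].
  Check: interpolating c through the α_i gives m(x) = 9 + 7·x (degree < 2) with m(α_i) = c_i for every i, so c is indeed a codeword.


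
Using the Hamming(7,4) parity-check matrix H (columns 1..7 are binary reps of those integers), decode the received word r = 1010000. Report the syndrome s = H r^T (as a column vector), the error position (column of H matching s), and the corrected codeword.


s = (0, 1, 0)^T, error position = 2, corrected codeword c = 1110000

Compute s = H r^T mod 2 one row at a time:
  s_1 = 0 + 0 + 0 + 0 = 0 ≡ 0 (mod 2).
  s_2 = 0 + 1 + 0 + 0 = 1 ≡ 1 (mod 2).
  s_3 = 1 + 1 + 0 + 0 = 2 ≡ 0 (mod 2).
s = (0, 1, 0)^T — this equals column 2 of H (binary 010), so error is at position 2.
Correct: flip bit 2 of r = 1010000 to get c = 1110000.


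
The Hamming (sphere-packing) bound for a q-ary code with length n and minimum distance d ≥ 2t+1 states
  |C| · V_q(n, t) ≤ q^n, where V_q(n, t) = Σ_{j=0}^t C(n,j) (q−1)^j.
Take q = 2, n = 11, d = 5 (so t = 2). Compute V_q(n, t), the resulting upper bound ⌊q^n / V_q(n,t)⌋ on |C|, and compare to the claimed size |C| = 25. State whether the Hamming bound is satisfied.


V_q(n, t) = 67, q^n = 2048, Hamming bound = 30, |C| = 25 ≤ bound (satisfied).

Step 1: Compute V_q(n, t) = Σ_{j=0}^2 C(n, j) (q−1)^j.
  j = 0: C(11,0)·(1)^0 = 1·1 = 1.
  j = 1: C(11,1)·(1)^1 = 11·1 = 11.
  j = 2: C(11,2)·(1)^2 = 55·1 = 55.
  V_q(n, t) = 1 + 11 + 55 = 67.
Step 2: q^n = 2^11 = 2048.
Step 3: Hamming bound ⌊q^n / V_q(n,t)⌋ = ⌊2048/67⌋ = 30.
Step 4: Compare |C| = 25 to 30: satisfied.
The claimed |C| lies below the Hamming bound.


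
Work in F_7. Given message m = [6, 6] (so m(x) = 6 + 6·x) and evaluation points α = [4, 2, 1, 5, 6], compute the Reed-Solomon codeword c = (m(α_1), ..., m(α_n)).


c = [2, 4, 5, 1, 0]

Message polynomial: m(x) = 6 + 6·x (mod 7).
For each evaluation point α_i, compute m(α_i) mod 7:
  α_1 = 4: Horner steps 6 → 2, so m(4) = 2.
  α_2 = 2: Horner steps 6 → 4, so m(2) = 4.
  α_3 = 1: Horner steps 6 → 5, so m(1) = 5.
  α_4 = 5: Horner steps 6 → 1, so m(5) = 1.
  α_5 = 6: Horner steps 6 → 0, so m(6) = 0.
Codeword c = [2, 4, 5, 1, 0] ∈ F_7^5.


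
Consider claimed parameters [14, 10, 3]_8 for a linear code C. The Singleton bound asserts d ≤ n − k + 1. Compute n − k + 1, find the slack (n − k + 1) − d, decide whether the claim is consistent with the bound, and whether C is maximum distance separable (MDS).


Singleton RHS = n − k + 1 = 5, slack = 2, bound satisfied, not MDS.

Singleton bound: d ≤ n − k + 1.
Here n = 14, k = 10, so n − k + 1 = 5.
Given d = 3, check d ≤ 5: YES.
Slack = (n − k + 1) − d = 2.
The code is NOT MDS (slack = 2 > 0).
Description: the claimed parameters are [14, 10, 3]_8; such a code would be non-MDS.


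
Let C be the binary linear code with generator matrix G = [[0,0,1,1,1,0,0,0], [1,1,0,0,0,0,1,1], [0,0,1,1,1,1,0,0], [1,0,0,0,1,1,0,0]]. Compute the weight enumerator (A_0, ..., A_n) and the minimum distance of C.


Weight distribution: A_0 = 1, A_1 = 1, A_2 = 1, A_3 = 3, A_4 = 4, A_5 = 3, A_6 = 1, A_7 = 1, A_8 = 1. Minimum distance d = 1.

Enumerate all 2^4 = 16 messages m ∈ F_2^4.
For each, compute codeword c = mG in F_2^8, then tally its weight.
  m = 0000 → c = 00000000, weight = 0.
  m = 1000 → c = 00111000, weight = 3.
  m = 0100 → c = 11000011, weight = 4.
  m = 1100 → c = 11111011, weight = 7.
  m = 0010 → c = 00111100, weight = 4.
  m = 1010 → c = 00000100, weight = 1.
  m = 0110 → c = 11111111, weight = 8.
  m = 1110 → c = 11000111, weight = 5.
  m = 0001 → c = 10001100, weight = 3.
  m = 1001 → c = 10110100, weight = 4.
  m = 0101 → c = 01001111, weight = 5.
  m = 1101 → c = 01110111, weight = 6.
  m = 0011 → c = 10110000, weight = 3.
  m = 1011 → c = 10001000, weight = 2.
  m = 0111 → c = 01110011, weight = 5.
  m = 1111 → c = 01001011, weight = 4.
Tally weights:
  weight 0: 1 codewords.
  weight 1: 1 codewords.
  weight 2: 1 codewords.
  weight 3: 3 codewords.
  weight 4: 4 codewords.
  weight 5: 3 codewords.
  weight 6: 1 codewords.
  weight 7: 1 codewords.
  weight 8: 1 codewords.
Minimum distance d = smallest w > 0 with A_w > 0 = 1.
Sanity: Σ A_w = 16 = 2^4 = 16 ✓.


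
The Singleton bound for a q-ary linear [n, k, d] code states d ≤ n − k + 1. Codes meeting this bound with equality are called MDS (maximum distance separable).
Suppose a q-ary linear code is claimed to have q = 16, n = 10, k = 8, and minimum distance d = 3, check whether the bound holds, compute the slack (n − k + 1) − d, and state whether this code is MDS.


Singleton RHS = n − k + 1 = 3, slack = 0, bound satisfied, MDS.

Singleton bound: d ≤ n − k + 1.
Here n = 10, k = 8, so n − k + 1 = 3.
Given d = 3, check d ≤ 3: YES.
Slack = (n − k + 1) − d = 0.
The code is MDS (slack = 0).
Description: the claimed parameters are [10, 8, 3]_16; such a code would be MDS (meets Singleton bound).


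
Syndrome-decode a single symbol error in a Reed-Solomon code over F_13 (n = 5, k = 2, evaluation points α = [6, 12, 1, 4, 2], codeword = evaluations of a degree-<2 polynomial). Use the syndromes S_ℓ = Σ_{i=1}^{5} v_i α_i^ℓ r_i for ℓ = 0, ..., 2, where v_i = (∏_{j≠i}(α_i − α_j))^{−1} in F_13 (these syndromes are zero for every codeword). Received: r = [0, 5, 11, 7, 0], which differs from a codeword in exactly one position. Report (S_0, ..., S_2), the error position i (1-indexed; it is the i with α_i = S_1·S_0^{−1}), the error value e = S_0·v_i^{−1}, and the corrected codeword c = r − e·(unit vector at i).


S = (7, 1, 2), error at position 5, error magnitude e = 12, c = [0, 5, 11, 7, 1].

Step 1: column multipliers v_i = (∏_{j≠i}(α_i − α_j))^{−1} mod 13.
  i = 1 (α = 6): (6−12)(6−1)(6−4)(6−2) = (−6)·5·2·4 = −240 ≡ 7, so v_1 = 7^{−1} = 2 (mod 13).
  i = 2 (α = 12): (12−6)(12−1)(12−4)(12−2) = 6·11·8·10 = 5280 ≡ 2, so v_2 = 2^{−1} = 7 (mod 13).
  i = 3 (α = 1): (1−6)(1−12)(1−4)(1−2) = (−5)·(−11)·(−3)·(−1) = 165 ≡ 9, so v_3 = 9^{−1} = 3 (mod 13).
  i = 4 (α = 4): (4−6)(4−12)(4−1)(4−2) = (−2)·(−8)·3·2 = 96 ≡ 5, so v_4 = 5^{−1} = 8 (mod 13).
  i = 5 (α = 2): (2−6)(2−12)(2−1)(2−4) = (−4)·(−10)·1·(−2) = −80 ≡ 11, so v_5 = 11^{−1} = 6 (mod 13).
  v = [2, 7, 3, 8, 6].
Step 2: syndromes of r = [0, 5, 11, 7, 0] (all sums mod 13).
  S_0 = Σ v_i r_i = 2·0 + 7·5 + 3·11 + 8·7 + 6·0 = 124 ≡ 7.
  S_1 = Σ v_i α_i r_i = 2·6·0 + 7·12·5 + 3·1·11 + 8·4·7 + 6·2·0 = 677 ≡ 1.
  α_i^2 mod 13 = [10, 1, 1, 3, 4].
  S_2 = Σ v_i α_i^2 r_i = 2·10·0 + 7·1·5 + 3·1·11 + 8·3·7 + 6·4·0 = 236 ≡ 2.
  S = (7, 1, 2) ≠ 0, so r is not a codeword (an error is present).
Step 3: locate the error. For a single error e at position i, S_ℓ = v_i·e·α_i^ℓ, so α_err = S_1/S_0.
  S_0^{−1} = 7^{−1} = 2 (mod 13), so α_err = 1·2 = 2 ≡ 2 = α_5. Error position i = 5.
  Consistency check: S_2/S_1 = 2·1 = 2 ≡ 2 = α_err ✓ (single-error assumption holds).
Step 4: error magnitude e = S_0/v_5 = S_0·∏_{j≠5}(α_5 − α_j) = 7·11 = 77 ≡ 12 (mod 13).
Step 5: correct position 5: c_5 = r_5 − e = 0 − 12 ≡ 1 (mod 13). Hence c = [0, 5, 11, 7, 1].
  Check: interpolating c through the α_i gives m(x) = 8 + 3·x (degree < 2) with m(α_i) = c_i for every i, so c is indeed a codeword.


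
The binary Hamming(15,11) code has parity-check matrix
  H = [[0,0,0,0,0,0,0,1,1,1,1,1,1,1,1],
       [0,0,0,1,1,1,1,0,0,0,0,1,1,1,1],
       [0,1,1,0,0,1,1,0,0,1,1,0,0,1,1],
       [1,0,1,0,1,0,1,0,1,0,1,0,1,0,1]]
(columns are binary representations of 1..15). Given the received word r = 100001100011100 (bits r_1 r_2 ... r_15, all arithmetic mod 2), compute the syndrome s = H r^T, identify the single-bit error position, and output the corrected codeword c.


s = (1, 0, 1, 0)^T, error position = 10, corrected codeword c = 100001100111100

Compute s = H r^T mod 2 one row at a time:
  s_1 = 0 + 0 + 0 + 1 + 1 + 1 + 0 + 0 = 3 ≡ 1 (mod 2).
  s_2 = 0 + 0 + 1 + 1 + 1 + 1 + 0 + 0 = 4 ≡ 0 (mod 2).
  s_3 = 0 + 0 + 1 + 1 + 0 + 1 + 0 + 0 = 3 ≡ 1 (mod 2).
  s_4 = 1 + 0 + 0 + 1 + 0 + 1 + 1 + 0 = 4 ≡ 0 (mod 2).
s = (1, 0, 1, 0)^T — this equals column 10 of H (binary 1010), so error is at position 10.
Correct: flip bit 10 of r = 100001100011100 to get c = 100001100111100.


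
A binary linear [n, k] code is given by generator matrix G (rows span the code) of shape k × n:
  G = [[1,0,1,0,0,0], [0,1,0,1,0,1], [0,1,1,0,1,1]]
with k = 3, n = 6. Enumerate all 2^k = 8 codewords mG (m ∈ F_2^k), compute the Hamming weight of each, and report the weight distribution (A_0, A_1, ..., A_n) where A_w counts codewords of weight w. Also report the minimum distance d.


Weight distribution: A_0 = 1, A_2 = 1, A_3 = 3, A_4 = 2, A_5 = 1. Minimum distance d = 2.

Enumerate all 2^3 = 8 messages m ∈ F_2^3.
For each, compute codeword c = mG in F_2^6, then tally its weight.
  m = 000 → c = 000000, weight = 0.
  m = 100 → c = 101000, weight = 2.
  m = 010 → c = 010101, weight = 3.
  m = 110 → c = 111101, weight = 5.
  m = 001 → c = 011011, weight = 4.
  m = 101 → c = 110011, weight = 4.
  m = 011 → c = 001110, weight = 3.
  m = 111 → c = 100110, weight = 3.
Tally weights:
  weight 0: 1 codewords.
  weight 2: 1 codewords.
  weight 3: 3 codewords.
  weight 4: 2 codewords.
  weight 5: 1 codewords.
Minimum distance d = smallest w > 0 with A_w > 0 = 2.
Sanity: Σ A_w = 8 = 2^3 = 8 ✓.


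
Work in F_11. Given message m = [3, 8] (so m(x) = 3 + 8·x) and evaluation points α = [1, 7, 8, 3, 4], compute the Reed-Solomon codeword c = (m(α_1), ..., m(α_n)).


c = [0, 4, 1, 5, 2]

Message polynomial: m(x) = 3 + 8·x (mod 11).
For each evaluation point α_i, compute m(α_i) mod 11:
  α_1 = 1: Horner steps 8 → 0, so m(1) = 0.
  α_2 = 7: Horner steps 8 → 4, so m(7) = 4.
  α_3 = 8: Horner steps 8 → 1, so m(8) = 1.
  α_4 = 3: Horner steps 8 → 5, so m(3) = 5.
  α_5 = 4: Horner steps 8 → 2, so m(4) = 2.
Codeword c = [0, 4, 1, 5, 2] ∈ F_11^5.


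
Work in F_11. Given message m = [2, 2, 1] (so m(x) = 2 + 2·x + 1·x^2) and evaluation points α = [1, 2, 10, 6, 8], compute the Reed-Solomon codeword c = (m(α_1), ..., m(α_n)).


c = [5, 10, 1, 6, 5]

Message polynomial: m(x) = 2 + 2·x + 1·x^2 (mod 11).
For each evaluation point α_i, compute m(α_i) mod 11:
  α_1 = 1: Horner steps 1 → 3 → 5, so m(1) = 5.
  α_2 = 2: Horner steps 1 → 4 → 10, so m(2) = 10.
  α_3 = 10: Horner steps 1 → 1 → 1, so m(10) = 1.
  α_4 = 6: Horner steps 1 → 8 → 6, so m(6) = 6.
  α_5 = 8: Horner steps 1 → 10 → 5, so m(8) = 5.
Codeword c = [5, 10, 1, 6, 5] ∈ F_11^5.


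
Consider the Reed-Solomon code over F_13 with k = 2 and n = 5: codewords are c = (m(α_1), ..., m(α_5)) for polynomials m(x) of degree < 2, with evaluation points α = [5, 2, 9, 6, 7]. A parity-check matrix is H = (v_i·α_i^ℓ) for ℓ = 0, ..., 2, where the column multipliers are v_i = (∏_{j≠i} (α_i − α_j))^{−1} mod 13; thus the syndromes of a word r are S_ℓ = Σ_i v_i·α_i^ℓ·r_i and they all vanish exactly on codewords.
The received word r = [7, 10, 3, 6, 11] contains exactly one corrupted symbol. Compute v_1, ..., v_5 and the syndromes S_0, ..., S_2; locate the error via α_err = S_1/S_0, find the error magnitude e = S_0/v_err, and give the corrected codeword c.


S = (1, 7, 10), error at position 5, error magnitude e = 6, c = [7, 10, 3, 6, 5].

Step 1: column multipliers v_i = (∏_{j≠i}(α_i − α_j))^{−1} mod 13.
  i = 1 (α = 5): (5−2)(5−9)(5−6)(5−7) = 3·(−4)·(−1)·(−2) = −24 ≡ 2, so v_1 = 2^{−1} = 7 (mod 13).
  i = 2 (α = 2): (2−5)(2−9)(2−6)(2−7) = (−3)·(−7)·(−4)·(−5) = 420 ≡ 4, so v_2 = 4^{−1} = 10 (mod 13).
  i = 3 (α = 9): (9−5)(9−2)(9−6)(9−7) = 4·7·3·2 = 168 ≡ 12, so v_3 = 12^{−1} = 12 (mod 13).
  i = 4 (α = 6): (6−5)(6−2)(6−9)(6−7) = 1·4·(−3)·(−1) = 12 ≡ 12, so v_4 = 12^{−1} = 12 (mod 13).
  i = 5 (α = 7): (7−5)(7−2)(7−9)(7−6) = 2·5·(−2)·1 = −20 ≡ 6, so v_5 = 6^{−1} = 11 (mod 13).
  v = [7, 10, 12, 12, 11].
Step 2: syndromes of r = [7, 10, 3, 6, 11] (all sums mod 13).
  S_0 = Σ v_i r_i = 7·7 + 10·10 + 12·3 + 12·6 + 11·11 = 378 ≡ 1.
  S_1 = Σ v_i α_i r_i = 7·5·7 + 10·2·10 + 12·9·3 + 12·6·6 + 11·7·11 = 2048 ≡ 7.
  α_i^2 mod 13 = [12, 4, 3, 10, 10].
  S_2 = Σ v_i α_i^2 r_i = 7·12·7 + 10·4·10 + 12·3·3 + 12·10·6 + 11·10·11 = 3026 ≡ 10.
  S = (1, 7, 10) ≠ 0, so r is not a codeword (an error is present).
Step 3: locate the error. For a single error e at position i, S_ℓ = v_i·e·α_i^ℓ, so α_err = S_1/S_0.
  S_0^{−1} = 1^{−1} = 1 (mod 13), so α_err = 7·1 = 7 ≡ 7 = α_5. Error position i = 5.
  Consistency check: S_2/S_1 = 10·2 = 20 ≡ 7 = α_err ✓ (single-error assumption holds).
Step 4: error magnitude e = S_0/v_5 = S_0·∏_{j≠5}(α_5 − α_j) = 1·6 = 6 ≡ 6 (mod 13).
Step 5: correct position 5: c_5 = r_5 − e = 11 − 6 ≡ 5 (mod 13). Hence c = [7, 10, 3, 6, 5].
  Check: interpolating c through the α_i gives m(x) = 12 + 12·x (degree < 2) with m(α_i) = c_i for every i, so c is indeed a codeword.


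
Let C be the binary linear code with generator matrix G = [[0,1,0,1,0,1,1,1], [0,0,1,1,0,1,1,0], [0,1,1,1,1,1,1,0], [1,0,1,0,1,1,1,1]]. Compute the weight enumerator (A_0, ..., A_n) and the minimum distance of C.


Weight distribution: A_0 = 1, A_2 = 1, A_3 = 4, A_4 = 3, A_5 = 4, A_6 = 3. Minimum distance d = 2.

Enumerate all 2^4 = 16 messages m ∈ F_2^4.
For each, compute codeword c = mG in F_2^8, then tally its weight.
  m = 0000 → c = 00000000, weight = 0.
  m = 1000 → c = 01010111, weight = 5.
  m = 0100 → c = 00110110, weight = 4.
  m = 1100 → c = 01100001, weight = 3.
  m = 0010 → c = 01111110, weight = 6.
  m = 1010 → c = 00101001, weight = 3.
  m = 0110 → c = 01001000, weight = 2.
  m = 1110 → c = 00011111, weight = 5.
  m = 0001 → c = 10101111, weight = 6.
  m = 1001 → c = 11111000, weight = 5.
  m = 0101 → c = 10011001, weight = 4.
  m = 1101 → c = 11001110, weight = 5.
  m = 0011 → c = 11010001, weight = 4.
  m = 1011 → c = 10000110, weight = 3.
  m = 0111 → c = 11100111, weight = 6.
  m = 1111 → c = 10110000, weight = 3.
Tally weights:
  weight 0: 1 codewords.
  weight 2: 1 codewords.
  weight 3: 4 codewords.
  weight 4: 3 codewords.
  weight 5: 4 codewords.
  weight 6: 3 codewords.
Minimum distance d = smallest w > 0 with A_w > 0 = 2.
Sanity: Σ A_w = 16 = 2^4 = 16 ✓.


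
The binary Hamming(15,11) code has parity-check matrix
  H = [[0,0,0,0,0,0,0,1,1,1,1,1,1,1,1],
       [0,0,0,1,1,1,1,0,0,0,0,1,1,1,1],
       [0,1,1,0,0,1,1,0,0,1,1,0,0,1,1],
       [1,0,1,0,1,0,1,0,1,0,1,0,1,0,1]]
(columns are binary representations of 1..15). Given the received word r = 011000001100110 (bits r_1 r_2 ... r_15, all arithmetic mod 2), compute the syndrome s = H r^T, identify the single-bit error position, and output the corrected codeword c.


s = (0, 0, 0, 1)^T, error position = 1, corrected codeword c = 111000001100110

Compute s = H r^T mod 2 one row at a time:
  s_1 = 0 + 1 + 1 + 0 + 0 + 1 + 1 + 0 = 4 ≡ 0 (mod 2).
  s_2 = 0 + 0 + 0 + 0 + 0 + 1 + 1 + 0 = 2 ≡ 0 (mod 2).
  s_3 = 1 + 1 + 0 + 0 + 1 + 0 + 1 + 0 = 4 ≡ 0 (mod 2).
  s_4 = 0 + 1 + 0 + 0 + 1 + 0 + 1 + 0 = 3 ≡ 1 (mod 2).
s = (0, 0, 0, 1)^T — this equals column 1 of H (binary 0001), so error is at position 1.
Correct: flip bit 1 of r = 011000001100110 to get c = 111000001100110.


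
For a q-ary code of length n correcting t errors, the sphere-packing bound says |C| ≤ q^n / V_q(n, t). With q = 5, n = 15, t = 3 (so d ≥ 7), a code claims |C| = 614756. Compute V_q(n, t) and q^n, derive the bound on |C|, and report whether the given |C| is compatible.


V_q(n, t) = 30861, q^n = 30517578125, Hamming bound = 988871, |C| = 614756 ≤ bound (satisfied).

Step 1: Compute V_q(n, t) = Σ_{j=0}^3 C(n, j) (q−1)^j.
  j = 0: C(15,0)·(4)^0 = 1·1 = 1.
  j = 1: C(15,1)·(4)^1 = 15·4 = 60.
  j = 2: C(15,2)·(4)^2 = 105·16 = 1680.
  j = 3: C(15,3)·(4)^3 = 455·64 = 29120.
  V_q(n, t) = 1 + 60 + 1680 + 29120 = 30861.
Step 2: q^n = 5^15 = 30517578125.
Step 3: Hamming bound ⌊q^n / V_q(n,t)⌋ = ⌊30517578125/30861⌋ = 988871.
Step 4: Compare |C| = 614756 to 988871: satisfied.
The claimed |C| lies below the Hamming bound.


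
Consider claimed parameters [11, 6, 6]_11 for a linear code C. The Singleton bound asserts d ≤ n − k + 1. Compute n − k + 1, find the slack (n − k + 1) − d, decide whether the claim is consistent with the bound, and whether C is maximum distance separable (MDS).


Singleton RHS = n − k + 1 = 6, slack = 0, bound satisfied, MDS.

Singleton bound: d ≤ n − k + 1.
Here n = 11, k = 6, so n − k + 1 = 6.
Given d = 6, check d ≤ 6: YES.
Slack = (n − k + 1) − d = 0.
The code is MDS (slack = 0).
Description: the claimed parameters are [11, 6, 6]_11; such a code would be MDS (meets Singleton bound).


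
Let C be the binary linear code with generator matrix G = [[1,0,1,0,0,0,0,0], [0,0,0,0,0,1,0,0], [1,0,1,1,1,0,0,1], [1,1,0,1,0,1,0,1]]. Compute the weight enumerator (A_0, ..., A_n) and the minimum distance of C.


Weight distribution: A_0 = 1, A_1 = 1, A_2 = 1, A_3 = 4, A_4 = 5, A_5 = 3, A_6 = 1. Minimum distance d = 1.

Enumerate all 2^4 = 16 messages m ∈ F_2^4.
For each, compute codeword c = mG in F_2^8, then tally its weight.
  m = 0000 → c = 00000000, weight = 0.
  m = 1000 → c = 10100000, weight = 2.
  m = 0100 → c = 00000100, weight = 1.
  m = 1100 → c = 10100100, weight = 3.
  m = 0010 → c = 10111001, weight = 5.
  m = 1010 → c = 00011001, weight = 3.
  m = 0110 → c = 10111101, weight = 6.
  m = 1110 → c = 00011101, weight = 4.
  m = 0001 → c = 11010101, weight = 5.
  m = 1001 → c = 01110101, weight = 5.
  m = 0101 → c = 11010001, weight = 4.
  m = 1101 → c = 01110001, weight = 4.
  m = 0011 → c = 01101100, weight = 4.
  m = 1011 → c = 11001100, weight = 4.
  m = 0111 → c = 01101000, weight = 3.
  m = 1111 → c = 11001000, weight = 3.
Tally weights:
  weight 0: 1 codewords.
  weight 1: 1 codewords.
  weight 2: 1 codewords.
  weight 3: 4 codewords.
  weight 4: 5 codewords.
  weight 5: 3 codewords.
  weight 6: 1 codewords.
Minimum distance d = smallest w > 0 with A_w > 0 = 1.
Sanity: Σ A_w = 16 = 2^4 = 16 ✓.


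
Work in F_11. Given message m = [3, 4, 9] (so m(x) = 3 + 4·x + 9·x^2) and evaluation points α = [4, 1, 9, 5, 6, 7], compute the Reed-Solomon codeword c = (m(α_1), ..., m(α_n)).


c = [9, 5, 9, 6, 10, 10]

Message polynomial: m(x) = 3 + 4·x + 9·x^2 (mod 11).
For each evaluation point α_i, compute m(α_i) mod 11:
  α_1 = 4: Horner steps 9 → 7 → 9, so m(4) = 9.
  α_2 = 1: Horner steps 9 → 2 → 5, so m(1) = 5.
  α_3 = 9: Horner steps 9 → 8 → 9, so m(9) = 9.
  α_4 = 5: Horner steps 9 → 5 → 6, so m(5) = 6.
  α_5 = 6: Horner steps 9 → 3 → 10, so m(6) = 10.
  α_6 = 7: Horner steps 9 → 1 → 10, so m(7) = 10.
Codeword c = [9, 5, 9, 6, 10, 10] ∈ F_11^6.


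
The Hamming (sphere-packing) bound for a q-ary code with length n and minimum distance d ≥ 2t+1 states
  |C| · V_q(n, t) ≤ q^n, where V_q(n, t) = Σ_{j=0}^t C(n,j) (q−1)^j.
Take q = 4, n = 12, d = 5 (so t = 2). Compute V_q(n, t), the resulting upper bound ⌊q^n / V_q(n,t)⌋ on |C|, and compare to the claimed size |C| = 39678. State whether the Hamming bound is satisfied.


V_q(n, t) = 631, q^n = 16777216, Hamming bound = 26588, |C| = 39678 > bound (violated).

Step 1: Compute V_q(n, t) = Σ_{j=0}^2 C(n, j) (q−1)^j.
  j = 0: C(12,0)·(3)^0 = 1·1 = 1.
  j = 1: C(12,1)·(3)^1 = 12·3 = 36.
  j = 2: C(12,2)·(3)^2 = 66·9 = 594.
  V_q(n, t) = 1 + 36 + 594 = 631.
Step 2: q^n = 4^12 = 16777216.
Step 3: Hamming bound ⌊q^n / V_q(n,t)⌋ = ⌊16777216/631⌋ = 26588.
Step 4: Compare |C| = 39678 to 26588: violated.
The claimed |C| lies above the Hamming bound, so no 4-ary code of length 12 with d ≥ 5 can have 39678 codewords.
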